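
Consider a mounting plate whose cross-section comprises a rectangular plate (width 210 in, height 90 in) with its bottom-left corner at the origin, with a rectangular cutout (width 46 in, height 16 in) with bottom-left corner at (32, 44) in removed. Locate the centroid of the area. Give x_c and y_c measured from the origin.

x_c = 107.03 in, y_c = 44.72 in

Part | A | x̄ᵢ | ȳᵢ | A·x̄ᵢ | A·ȳᵢ
plate | 18900.00 | 105.00 | 45.00 | 1984500.00 | 850500.00
hole | -736.00 | 55.00 | 52.00 | -40480.00 | -38272.00
Σ | 18164.00 |  |  | 1944020.00 | 812228.00
x_c = 1944020.00 / 18164.00 = 107.03 in
y_c = 812228.00 / 18164.00 = 44.72 in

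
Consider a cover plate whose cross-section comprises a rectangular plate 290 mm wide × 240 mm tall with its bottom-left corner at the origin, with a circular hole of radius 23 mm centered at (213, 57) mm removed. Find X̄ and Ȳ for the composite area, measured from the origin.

X̄ = 143.34 mm, Ȳ = 121.54 mm

plate: A = 290 × 240 = 69600.00, centroid at (145.00, 120.00).
hole: A = −π·23² = -1661.90, centroid at (213.00, 57.00).
ΣA = 67938.10 mm², ΣAX̄ = 9738014.76 mm³, ΣAȲ = 8257271.56 mm³.
X̄ = 9738014.76/67938.10 = 143.34 mm; Ȳ = 8257271.56/67938.10 = 121.54 mm.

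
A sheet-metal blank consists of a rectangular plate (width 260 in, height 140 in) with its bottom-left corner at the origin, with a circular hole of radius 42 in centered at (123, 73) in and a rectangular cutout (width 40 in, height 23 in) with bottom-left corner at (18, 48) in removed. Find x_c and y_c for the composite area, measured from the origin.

plate: A = 260 × 140 = 36400.00, centroid at (130.00, 70.00).
hole 1: A = −π·42² = -5541.77, centroid at (123.00, 73.00).
hole 2: A = −(40 × 23) = -920.00, centroid at (38.00, 59.50).
ΣA = 29938.23 in²
ΣAx_c = (36400.00)(130.00) + (-5541.77)(123.00) + (-920.00)(38.00) = 4015402.36 in³
ΣAy_c = (36400.00)(70.00) + (-5541.77)(73.00) + (-920.00)(59.50) = 2088710.83 in³
x_c = 4015402.36 / 29938.23 = 134.12 in
y_c = 2088710.83 / 29938.23 = 69.77 in

x_c = 134.12 in, y_c = 69.77 in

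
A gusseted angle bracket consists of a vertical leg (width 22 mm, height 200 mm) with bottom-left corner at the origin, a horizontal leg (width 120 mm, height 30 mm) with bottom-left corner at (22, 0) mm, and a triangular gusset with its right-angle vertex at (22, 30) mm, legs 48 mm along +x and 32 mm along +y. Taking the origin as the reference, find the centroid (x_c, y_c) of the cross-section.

x_c = 42.52 mm, y_c = 59.90 mm

vertical leg: A = 22 × 200 = 4400.00, centroid at (11.00, 100.00).
horizontal leg: A = 120 × 30 = 3600.00, centroid at (82.00, 15.00).
gusset: A = ½·48·32 = 768.00, centroid at (38.00, 40.67).
ΣA = 8768.00 mm², ΣAx_c = 372784.00 mm³, ΣAy_c = 525232.00 mm³.
x_c = 372784.00/8768.00 = 42.52 mm; y_c = 525232.00/8768.00 = 59.90 mm.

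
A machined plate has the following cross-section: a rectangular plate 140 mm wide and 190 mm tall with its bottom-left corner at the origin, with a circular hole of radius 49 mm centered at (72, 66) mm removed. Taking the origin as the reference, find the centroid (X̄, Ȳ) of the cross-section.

X̄ = 69.21 mm, Ȳ = 106.48 mm

plate: A = 140 × 190 = 26600.00, centroid at (70.00, 95.00).
hole: A = −π·49² = -7542.96, centroid at (72.00, 66.00).
ΣA = 19057.04 mm²
ΣAX̄ = (26600.00)(70.00) + (-7542.96)(72.00) = 1318906.59 mm³
ΣAȲ = (26600.00)(95.00) + (-7542.96)(66.00) = 2029164.38 mm³
X̄ = 1318906.59 / 19057.04 = 69.21 mm
Ȳ = 2029164.38 / 19057.04 = 106.48 mm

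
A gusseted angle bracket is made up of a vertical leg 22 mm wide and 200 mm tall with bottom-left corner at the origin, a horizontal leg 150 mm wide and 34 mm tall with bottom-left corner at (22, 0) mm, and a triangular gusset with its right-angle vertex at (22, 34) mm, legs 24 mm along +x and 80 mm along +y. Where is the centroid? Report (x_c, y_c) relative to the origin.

vertical leg: A = 22 × 200 = 4400.00, centroid at (11.00, 100.00).
horizontal leg: A = 150 × 34 = 5100.00, centroid at (97.00, 17.00).
gusset: A = ½·24·80 = 960.00, centroid at (30.00, 60.67).
ΣA = 10460.00 mm²
ΣAx_c = (4400.00)(11.00) + (5100.00)(97.00) + (960.00)(30.00) = 571900.00 mm³
ΣAy_c = (4400.00)(100.00) + (5100.00)(17.00) + (960.00)(60.67) = 584940.00 mm³
x_c = 571900.00 / 10460.00 = 54.67 mm
y_c = 584940.00 / 10460.00 = 55.92 mm

x_c = 54.67 mm, y_c = 55.92 mm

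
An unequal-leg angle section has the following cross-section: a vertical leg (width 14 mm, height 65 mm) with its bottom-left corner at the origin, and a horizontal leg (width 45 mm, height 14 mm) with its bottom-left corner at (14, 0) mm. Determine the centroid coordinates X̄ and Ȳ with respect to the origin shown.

X̄ = 19.07 mm, Ȳ = 22.07 mm

vertical leg: A = 14 × 65 = 910.00, centroid at (7.00, 32.50).
horizontal leg: A = 45 × 14 = 630.00, centroid at (36.50, 7.00).
ΣA = 1540.00 mm²
ΣAX̄ = (910.00)(7.00) + (630.00)(36.50) = 29365.00 mm³
ΣAȲ = (910.00)(32.50) + (630.00)(7.00) = 33985.00 mm³
X̄ = 29365.00 / 1540.00 = 19.07 mm
Ȳ = 33985.00 / 1540.00 = 22.07 mm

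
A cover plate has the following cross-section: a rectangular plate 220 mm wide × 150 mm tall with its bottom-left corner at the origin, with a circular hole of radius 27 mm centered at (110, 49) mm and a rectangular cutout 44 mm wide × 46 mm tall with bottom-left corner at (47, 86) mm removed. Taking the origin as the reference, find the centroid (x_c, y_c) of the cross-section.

plate: A = 220 × 150 = 33000.00, centroid at (110.00, 75.00).
hole 1: A = −π·27² = -2290.22, centroid at (110.00, 49.00).
hole 2: A = −(44 × 46) = -2024.00, centroid at (69.00, 109.00).
ΣA = 28685.78 mm²
ΣAx_c = (33000.00)(110.00) + (-2290.22)(110.00) + (-2024.00)(69.00) = 3238419.69 mm³
ΣAy_c = (33000.00)(75.00) + (-2290.22)(49.00) + (-2024.00)(109.00) = 2142163.17 mm³
x_c = 3238419.69 / 28685.78 = 112.89 mm
y_c = 2142163.17 / 28685.78 = 74.68 mm

x_c = 112.89 mm, y_c = 74.68 mm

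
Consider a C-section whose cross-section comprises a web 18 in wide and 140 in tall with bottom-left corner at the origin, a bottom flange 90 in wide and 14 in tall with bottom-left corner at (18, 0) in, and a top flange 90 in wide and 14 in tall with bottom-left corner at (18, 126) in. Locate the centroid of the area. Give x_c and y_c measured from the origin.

x_c = 36.00 in, y_c = 70.00 in

web: A = 18 × 140 = 2520.00, centroid at (9.00, 70.00).
bottom flange: A = 90 × 14 = 1260.00, centroid at (63.00, 7.00).
top flange: A = 90 × 14 = 1260.00, centroid at (63.00, 133.00).
ΣA = 5040.00 in²
ΣAx_c = (2520.00)(9.00) + (1260.00)(63.00) + (1260.00)(63.00) = 181440.00 in³
ΣAy_c = (2520.00)(70.00) + (1260.00)(7.00) + (1260.00)(133.00) = 352800.00 in³
x_c = 181440.00 / 5040.00 = 36.00 in
y_c = 352800.00 / 5040.00 = 70.00 in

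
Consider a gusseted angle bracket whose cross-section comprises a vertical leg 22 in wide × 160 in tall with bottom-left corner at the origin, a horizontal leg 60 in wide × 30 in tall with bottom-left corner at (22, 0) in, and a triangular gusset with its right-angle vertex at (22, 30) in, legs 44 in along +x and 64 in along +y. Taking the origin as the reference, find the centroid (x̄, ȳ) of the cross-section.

Part | A | x̄ᵢ | ȳᵢ | A·x̄ᵢ | A·ȳᵢ
vertical leg | 3520.00 | 11.00 | 80.00 | 38720.00 | 281600.00
horizontal leg | 1800.00 | 52.00 | 15.00 | 93600.00 | 27000.00
gusset | 1408.00 | 36.67 | 51.33 | 51626.67 | 72277.33
Σ | 6728.00 |  |  | 183946.67 | 380877.33
x̄ = 183946.67 / 6728.00 = 27.34 in
ȳ = 380877.33 / 6728.00 = 56.61 in

x̄ = 27.34 in, ȳ = 56.61 in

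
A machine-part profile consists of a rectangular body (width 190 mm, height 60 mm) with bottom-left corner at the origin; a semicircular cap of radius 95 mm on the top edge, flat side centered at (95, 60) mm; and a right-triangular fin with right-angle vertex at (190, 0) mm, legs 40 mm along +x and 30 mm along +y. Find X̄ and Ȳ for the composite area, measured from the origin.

X̄ = 97.48 mm, Ȳ = 67.62 mm

rectangular body: A = 190 × 60 = 11400.00, centroid at (95.00, 30.00).
semicircular top: A = ½π·95² = 14176.44, centroid at (95.00, 100.32).
triangular fin: A = ½·40·30 = 600.00, centroid at (203.33, 10.00).
ΣA = 26176.44 mm²
ΣAX̄ = (11400.00)(95.00) + (14176.44)(95.00) + (600.00)(203.33) = 2551761.50 mm³
ΣAȲ = (11400.00)(30.00) + (14176.44)(100.32) + (600.00)(10.00) = 1770169.54 mm³
X̄ = 2551761.50 / 26176.44 = 97.48 mm
Ȳ = 1770169.54 / 26176.44 = 67.62 mm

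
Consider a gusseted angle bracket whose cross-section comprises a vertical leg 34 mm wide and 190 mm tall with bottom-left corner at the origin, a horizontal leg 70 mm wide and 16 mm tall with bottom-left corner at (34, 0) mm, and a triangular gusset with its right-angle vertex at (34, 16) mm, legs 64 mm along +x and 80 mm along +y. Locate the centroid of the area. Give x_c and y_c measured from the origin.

vertical leg: A = 34 × 190 = 6460.00, centroid at (17.00, 95.00).
horizontal leg: A = 70 × 16 = 1120.00, centroid at (69.00, 8.00).
gusset: A = ½·64·80 = 2560.00, centroid at (55.33, 42.67).
ΣA = 10140.00 mm², ΣAx_c = 328753.33 mm³, ΣAy_c = 731886.67 mm³.
x_c = 328753.33/10140.00 = 32.42 mm; y_c = 731886.67/10140.00 = 72.18 mm.

x_c = 32.42 mm, y_c = 72.18 mm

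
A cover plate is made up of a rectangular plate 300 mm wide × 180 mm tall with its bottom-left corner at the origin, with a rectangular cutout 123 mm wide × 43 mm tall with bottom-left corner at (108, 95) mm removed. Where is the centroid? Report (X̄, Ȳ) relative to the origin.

X̄ = 147.88 mm, Ȳ = 87.12 mm

Part | A | x̄ᵢ | ȳᵢ | A·x̄ᵢ | A·ȳᵢ
plate | 54000.00 | 150.00 | 90.00 | 8100000.00 | 4860000.00
hole | -5289.00 | 169.50 | 116.50 | -896485.50 | -616168.50
Σ | 48711.00 |  |  | 7203514.50 | 4243831.50
X̄ = 7203514.50 / 48711.00 = 147.88 mm
Ȳ = 4243831.50 / 48711.00 = 87.12 mm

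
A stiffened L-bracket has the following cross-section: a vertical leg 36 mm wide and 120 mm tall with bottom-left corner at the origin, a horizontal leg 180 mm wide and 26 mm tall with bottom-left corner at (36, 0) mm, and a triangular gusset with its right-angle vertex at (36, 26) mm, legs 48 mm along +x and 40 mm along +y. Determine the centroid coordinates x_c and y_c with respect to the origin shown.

x_c = 72.02 mm, y_c = 35.92 mm

vertical leg: A = 36 × 120 = 4320.00, centroid at (18.00, 60.00).
horizontal leg: A = 180 × 26 = 4680.00, centroid at (126.00, 13.00).
gusset: A = ½·48·40 = 960.00, centroid at (52.00, 39.33).
ΣA = 9960.00 mm²
ΣAx_c = (4320.00)(18.00) + (4680.00)(126.00) + (960.00)(52.00) = 717360.00 mm³
ΣAy_c = (4320.00)(60.00) + (4680.00)(13.00) + (960.00)(39.33) = 357800.00 mm³
x_c = 717360.00 / 9960.00 = 72.02 mm
y_c = 357800.00 / 9960.00 = 35.92 mm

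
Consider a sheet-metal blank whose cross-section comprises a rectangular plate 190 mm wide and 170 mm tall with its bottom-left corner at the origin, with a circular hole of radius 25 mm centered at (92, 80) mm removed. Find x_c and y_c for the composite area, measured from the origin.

plate: A = 190 × 170 = 32300.00, centroid at (95.00, 85.00).
hole: A = −π·25² = -1963.50, centroid at (92.00, 80.00).
ΣA = 30336.50 mm²
ΣAx_c = (32300.00)(95.00) + (-1963.50)(92.00) = 2887858.42 mm³
ΣAy_c = (32300.00)(85.00) + (-1963.50)(80.00) = 2588420.37 mm³
x_c = 2887858.42 / 30336.50 = 95.19 mm
y_c = 2588420.37 / 30336.50 = 85.32 mm

x_c = 95.19 mm, y_c = 85.32 mm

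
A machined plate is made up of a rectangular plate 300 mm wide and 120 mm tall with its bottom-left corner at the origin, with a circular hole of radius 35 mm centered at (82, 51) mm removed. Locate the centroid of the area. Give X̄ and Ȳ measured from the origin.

plate: A = 300 × 120 = 36000.00, centroid at (150.00, 60.00).
hole: A = −π·35² = -3848.45, centroid at (82.00, 51.00).
ΣA = 32151.55 mm², ΣAX̄ = 5084427.02 mm³, ΣAȲ = 1963729.00 mm³.
X̄ = 5084427.02/32151.55 = 158.14 mm; Ȳ = 1963729.00/32151.55 = 61.08 mm.

X̄ = 158.14 mm, Ȳ = 61.08 mm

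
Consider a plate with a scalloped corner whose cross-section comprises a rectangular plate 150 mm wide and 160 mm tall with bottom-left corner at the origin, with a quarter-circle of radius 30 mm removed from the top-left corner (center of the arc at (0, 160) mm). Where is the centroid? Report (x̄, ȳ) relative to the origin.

x̄ = 76.89 mm, ȳ = 77.96 mm

Part | A | x̄ᵢ | ȳᵢ | A·x̄ᵢ | A·ȳᵢ
plate | 24000.00 | 75.00 | 80.00 | 1800000.00 | 1920000.00
removed quarter-circle | -706.86 | 12.73 | 147.27 | -9000.00 | -104097.34
Σ | 23293.14 |  |  | 1791000.00 | 1815902.66
x̄ = 1791000.00 / 23293.14 = 76.89 mm
ȳ = 1815902.66 / 23293.14 = 77.96 mm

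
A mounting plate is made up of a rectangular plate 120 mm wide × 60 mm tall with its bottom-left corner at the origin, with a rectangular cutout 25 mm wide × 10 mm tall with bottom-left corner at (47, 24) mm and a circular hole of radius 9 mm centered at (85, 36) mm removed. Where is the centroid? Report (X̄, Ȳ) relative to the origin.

plate: A = 120 × 60 = 7200.00, centroid at (60.00, 30.00).
hole 1: A = −(25 × 10) = -250.00, centroid at (59.50, 29.00).
hole 2: A = −π·9² = -254.47, centroid at (85.00, 36.00).
ΣA = 6695.53 mm², ΣAX̄ = 395495.13 mm³, ΣAȲ = 199589.12 mm³.
X̄ = 395495.13/6695.53 = 59.07 mm; Ȳ = 199589.12/6695.53 = 29.81 mm.

X̄ = 59.07 mm, Ȳ = 29.81 mm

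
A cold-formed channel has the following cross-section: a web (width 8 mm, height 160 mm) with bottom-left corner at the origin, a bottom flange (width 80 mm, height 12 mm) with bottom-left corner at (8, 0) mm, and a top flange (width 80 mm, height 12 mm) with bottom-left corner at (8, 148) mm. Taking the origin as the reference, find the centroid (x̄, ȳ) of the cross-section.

x̄ = 30.40 mm, ȳ = 80.00 mm

web: A = 8 × 160 = 1280.00, centroid at (4.00, 80.00).
bottom flange: A = 80 × 12 = 960.00, centroid at (48.00, 6.00).
top flange: A = 80 × 12 = 960.00, centroid at (48.00, 154.00).
ΣA = 3200.00 mm², ΣAx̄ = 97280.00 mm³, ΣAȳ = 256000.00 mm³.
x̄ = 97280.00/3200.00 = 30.40 mm; ȳ = 256000.00/3200.00 = 80.00 mm.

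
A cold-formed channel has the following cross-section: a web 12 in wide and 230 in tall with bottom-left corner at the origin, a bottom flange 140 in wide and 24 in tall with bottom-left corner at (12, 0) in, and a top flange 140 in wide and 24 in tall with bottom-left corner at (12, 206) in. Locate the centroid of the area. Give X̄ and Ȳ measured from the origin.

web: A = 12 × 230 = 2760.00, centroid at (6.00, 115.00).
bottom flange: A = 140 × 24 = 3360.00, centroid at (82.00, 12.00).
top flange: A = 140 × 24 = 3360.00, centroid at (82.00, 218.00).
ΣA = 9480.00 in²
ΣAX̄ = (2760.00)(6.00) + (3360.00)(82.00) + (3360.00)(82.00) = 567600.00 in³
ΣAȲ = (2760.00)(115.00) + (3360.00)(12.00) + (3360.00)(218.00) = 1090200.00 in³
X̄ = 567600.00 / 9480.00 = 59.87 in
Ȳ = 1090200.00 / 9480.00 = 115.00 in

X̄ = 59.87 in, Ȳ = 115.00 in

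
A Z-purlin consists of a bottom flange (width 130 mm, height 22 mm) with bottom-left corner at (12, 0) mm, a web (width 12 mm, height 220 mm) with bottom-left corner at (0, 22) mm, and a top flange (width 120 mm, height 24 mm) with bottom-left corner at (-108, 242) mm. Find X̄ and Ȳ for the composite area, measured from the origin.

X̄ = 11.67 mm, Ȳ = 132.63 mm

Part | A | x̄ᵢ | ȳᵢ | A·x̄ᵢ | A·ȳᵢ
bottom flange | 2860.00 | 77.00 | 11.00 | 220220.00 | 31460.00
web | 2640.00 | 6.00 | 132.00 | 15840.00 | 348480.00
top flange | 2880.00 | -48.00 | 254.00 | -138240.00 | 731520.00
Σ | 8380.00 |  |  | 97820.00 | 1111460.00
X̄ = 97820.00 / 8380.00 = 11.67 mm
Ȳ = 1111460.00 / 8380.00 = 132.63 mm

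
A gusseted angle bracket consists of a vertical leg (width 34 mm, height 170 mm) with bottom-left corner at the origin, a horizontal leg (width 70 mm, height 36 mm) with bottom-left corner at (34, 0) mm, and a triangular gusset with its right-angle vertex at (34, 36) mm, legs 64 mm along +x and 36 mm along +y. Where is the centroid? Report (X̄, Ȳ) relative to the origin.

X̄ = 35.54 mm, Ȳ = 62.63 mm

Part | A | x̄ᵢ | ȳᵢ | A·x̄ᵢ | A·ȳᵢ
vertical leg | 5780.00 | 17.00 | 85.00 | 98260.00 | 491300.00
horizontal leg | 2520.00 | 69.00 | 18.00 | 173880.00 | 45360.00
gusset | 1152.00 | 55.33 | 48.00 | 63744.00 | 55296.00
Σ | 9452.00 |  |  | 335884.00 | 591956.00
X̄ = 335884.00 / 9452.00 = 35.54 mm
Ȳ = 591956.00 / 9452.00 = 62.63 mm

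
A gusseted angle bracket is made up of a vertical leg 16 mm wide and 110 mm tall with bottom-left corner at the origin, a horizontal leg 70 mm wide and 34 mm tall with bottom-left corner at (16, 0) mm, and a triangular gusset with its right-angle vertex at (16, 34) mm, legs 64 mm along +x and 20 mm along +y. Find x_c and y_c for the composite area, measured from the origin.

vertical leg: A = 16 × 110 = 1760.00, centroid at (8.00, 55.00).
horizontal leg: A = 70 × 34 = 2380.00, centroid at (51.00, 17.00).
gusset: A = ½·64·20 = 640.00, centroid at (37.33, 40.67).
ΣA = 4780.00 mm², ΣAx_c = 159353.33 mm³, ΣAy_c = 163286.67 mm³.
x_c = 159353.33/4780.00 = 33.34 mm; y_c = 163286.67/4780.00 = 34.16 mm.

x_c = 33.34 mm, y_c = 34.16 mm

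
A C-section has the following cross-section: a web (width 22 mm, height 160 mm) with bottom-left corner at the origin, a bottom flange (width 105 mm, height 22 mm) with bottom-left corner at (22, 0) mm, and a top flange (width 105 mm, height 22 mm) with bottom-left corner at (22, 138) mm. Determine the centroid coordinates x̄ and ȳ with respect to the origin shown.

Part | A | x̄ᵢ | ȳᵢ | A·x̄ᵢ | A·ȳᵢ
web | 3520.00 | 11.00 | 80.00 | 38720.00 | 281600.00
bottom flange | 2310.00 | 74.50 | 11.00 | 172095.00 | 25410.00
top flange | 2310.00 | 74.50 | 149.00 | 172095.00 | 344190.00
Σ | 8140.00 |  |  | 382910.00 | 651200.00
x̄ = 382910.00 / 8140.00 = 47.04 mm
ȳ = 651200.00 / 8140.00 = 80.00 mm

x̄ = 47.04 mm, ȳ = 80.00 mm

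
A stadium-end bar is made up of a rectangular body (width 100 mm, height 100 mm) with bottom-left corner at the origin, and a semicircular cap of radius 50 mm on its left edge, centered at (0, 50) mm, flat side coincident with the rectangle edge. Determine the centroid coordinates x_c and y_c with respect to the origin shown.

x_c = 29.92 mm, y_c = 50.00 mm

rectangular body: A = 100 × 100 = 10000.00, centroid at (50.00, 50.00).
semicircular end: A = ½π·50² = 3926.99, centroid at (-21.22, 50.00).
ΣA = 13926.99 mm²
ΣAx_c = (10000.00)(50.00) + (3926.99)(-21.22) = 416666.67 mm³
ΣAy_c = (10000.00)(50.00) + (3926.99)(50.00) = 696349.54 mm³
x_c = 416666.67 / 13926.99 = 29.92 mm
y_c = 696349.54 / 13926.99 = 50.00 mm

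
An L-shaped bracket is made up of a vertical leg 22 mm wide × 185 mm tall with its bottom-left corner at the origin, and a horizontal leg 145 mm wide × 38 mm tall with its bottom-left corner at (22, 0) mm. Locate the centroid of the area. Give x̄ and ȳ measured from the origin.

vertical leg: A = 22 × 185 = 4070.00, centroid at (11.00, 92.50).
horizontal leg: A = 145 × 38 = 5510.00, centroid at (94.50, 19.00).
ΣA = 9580.00 mm², ΣAx̄ = 565465.00 mm³, ΣAȳ = 481165.00 mm³.
x̄ = 565465.00/9580.00 = 59.03 mm; ȳ = 481165.00/9580.00 = 50.23 mm.

x̄ = 59.03 mm, ȳ = 50.23 mm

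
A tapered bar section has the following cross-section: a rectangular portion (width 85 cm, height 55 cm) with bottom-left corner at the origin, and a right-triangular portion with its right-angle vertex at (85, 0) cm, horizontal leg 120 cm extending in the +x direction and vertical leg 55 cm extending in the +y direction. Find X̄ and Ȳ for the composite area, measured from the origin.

Part | A | x̄ᵢ | ȳᵢ | A·x̄ᵢ | A·ȳᵢ
rectangular portion | 4675.00 | 42.50 | 27.50 | 198687.50 | 128562.50
triangular portion | 3300.00 | 125.00 | 18.33 | 412500.00 | 60500.00
Σ | 7975.00 |  |  | 611187.50 | 189062.50
X̄ = 611187.50 / 7975.00 = 76.64 cm
Ȳ = 189062.50 / 7975.00 = 23.71 cm

X̄ = 76.64 cm, Ȳ = 23.71 cm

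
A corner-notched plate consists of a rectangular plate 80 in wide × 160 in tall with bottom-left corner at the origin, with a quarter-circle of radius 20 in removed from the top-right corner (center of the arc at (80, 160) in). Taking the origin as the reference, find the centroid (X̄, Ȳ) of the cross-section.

X̄ = 39.21 in, Ȳ = 78.20 in

plate: A = 80 × 160 = 12800.00, centroid at (40.00, 80.00).
removed quarter-circle: A = −¼π·20² = -314.16, centroid at (71.51, 151.51).
ΣA = 12485.84 in², ΣAX̄ = 489533.93 in³, ΣAȲ = 976401.18 in³.
X̄ = 489533.93/12485.84 = 39.21 in; Ȳ = 976401.18/12485.84 = 78.20 in.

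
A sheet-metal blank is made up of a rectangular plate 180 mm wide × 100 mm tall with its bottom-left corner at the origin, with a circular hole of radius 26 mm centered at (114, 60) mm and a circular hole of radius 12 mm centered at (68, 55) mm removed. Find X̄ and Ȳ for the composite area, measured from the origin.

X̄ = 87.34 mm, Ȳ = 48.48 mm

Part | A | x̄ᵢ | ȳᵢ | A·x̄ᵢ | A·ȳᵢ
plate | 18000.00 | 90.00 | 50.00 | 1620000.00 | 900000.00
hole 1 | -2123.72 | 114.00 | 60.00 | -242103.70 | -127423.00
hole 2 | -452.39 | 68.00 | 55.00 | -30762.48 | -24881.41
Σ | 15423.89 |  |  | 1347133.83 | 747695.59
X̄ = 1347133.83 / 15423.89 = 87.34 mm
Ȳ = 747695.59 / 15423.89 = 48.48 mm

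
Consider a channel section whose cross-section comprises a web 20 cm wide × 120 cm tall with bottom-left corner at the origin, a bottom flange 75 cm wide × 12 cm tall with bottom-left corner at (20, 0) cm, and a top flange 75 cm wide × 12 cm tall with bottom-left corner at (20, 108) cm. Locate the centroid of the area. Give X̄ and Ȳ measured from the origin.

web: A = 20 × 120 = 2400.00, centroid at (10.00, 60.00).
bottom flange: A = 75 × 12 = 900.00, centroid at (57.50, 6.00).
top flange: A = 75 × 12 = 900.00, centroid at (57.50, 114.00).
ΣA = 4200.00 cm²
ΣAX̄ = (2400.00)(10.00) + (900.00)(57.50) + (900.00)(57.50) = 127500.00 cm³
ΣAȲ = (2400.00)(60.00) + (900.00)(6.00) + (900.00)(114.00) = 252000.00 cm³
X̄ = 127500.00 / 4200.00 = 30.36 cm
Ȳ = 252000.00 / 4200.00 = 60.00 cm

X̄ = 30.36 cm, Ȳ = 60.00 cm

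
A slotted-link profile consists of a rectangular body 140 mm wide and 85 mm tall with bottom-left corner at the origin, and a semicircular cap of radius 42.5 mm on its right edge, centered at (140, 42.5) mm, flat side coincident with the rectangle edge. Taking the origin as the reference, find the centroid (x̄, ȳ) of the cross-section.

Part | A | x̄ᵢ | ȳᵢ | A·x̄ᵢ | A·ȳᵢ
rectangular body | 11900.00 | 70.00 | 42.50 | 833000.00 | 505750.00
semicircular end | 2837.25 | 158.04 | 42.50 | 448392.20 | 120583.16
Σ | 14737.25 |  |  | 1281392.20 | 626333.16
x̄ = 1281392.20 / 14737.25 = 86.95 mm
ȳ = 626333.16 / 14737.25 = 42.50 mm

x̄ = 86.95 mm, ȳ = 42.50 mm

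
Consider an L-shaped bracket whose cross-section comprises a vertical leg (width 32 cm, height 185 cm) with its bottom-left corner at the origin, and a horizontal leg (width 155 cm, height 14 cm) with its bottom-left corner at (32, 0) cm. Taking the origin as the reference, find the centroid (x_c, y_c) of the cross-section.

vertical leg: A = 32 × 185 = 5920.00, centroid at (16.00, 92.50).
horizontal leg: A = 155 × 14 = 2170.00, centroid at (109.50, 7.00).
ΣA = 8090.00 cm²
ΣAx_c = (5920.00)(16.00) + (2170.00)(109.50) = 332335.00 cm³
ΣAy_c = (5920.00)(92.50) + (2170.00)(7.00) = 562790.00 cm³
x_c = 332335.00 / 8090.00 = 41.08 cm
y_c = 562790.00 / 8090.00 = 69.57 cm

x_c = 41.08 cm, y_c = 69.57 cm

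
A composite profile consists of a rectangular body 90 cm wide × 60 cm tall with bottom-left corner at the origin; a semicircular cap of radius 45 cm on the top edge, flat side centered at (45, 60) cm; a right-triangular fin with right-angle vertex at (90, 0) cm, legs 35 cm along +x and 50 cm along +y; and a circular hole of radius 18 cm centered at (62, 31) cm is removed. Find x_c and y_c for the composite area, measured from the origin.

rectangular body: A = 90 × 60 = 5400.00, centroid at (45.00, 30.00).
semicircular top: A = ½π·45² = 3180.86, centroid at (45.00, 79.10).
triangular fin: A = ½·35·50 = 875.00, centroid at (101.67, 16.67).
hole: A = −π·18² = -1017.88, centroid at (62.00, 31.00).
ΣA = 8437.99 cm², ΣAx_c = 411988.84 cm³, ΣAy_c = 396630.93 cm³.
x_c = 411988.84/8437.99 = 48.83 cm; y_c = 396630.93/8437.99 = 47.01 cm.

x_c = 48.83 cm, y_c = 47.01 cm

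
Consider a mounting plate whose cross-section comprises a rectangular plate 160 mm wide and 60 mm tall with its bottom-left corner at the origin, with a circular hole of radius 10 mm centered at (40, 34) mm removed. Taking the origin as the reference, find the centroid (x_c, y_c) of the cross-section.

x_c = 81.35 mm, y_c = 29.86 mm

plate: A = 160 × 60 = 9600.00, centroid at (80.00, 30.00).
hole: A = −π·10² = -314.16, centroid at (40.00, 34.00).
ΣA = 9285.84 mm², ΣAx_c = 755433.63 mm³, ΣAy_c = 277318.58 mm³.
x_c = 755433.63/9285.84 = 81.35 mm; y_c = 277318.58/9285.84 = 29.86 mm.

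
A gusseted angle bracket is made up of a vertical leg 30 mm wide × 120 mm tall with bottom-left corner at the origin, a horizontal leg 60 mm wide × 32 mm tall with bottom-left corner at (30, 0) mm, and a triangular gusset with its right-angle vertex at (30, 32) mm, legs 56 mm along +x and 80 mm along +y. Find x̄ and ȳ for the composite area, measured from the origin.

x̄ = 35.85 mm, ȳ = 48.73 mm

Part | A | x̄ᵢ | ȳᵢ | A·x̄ᵢ | A·ȳᵢ
vertical leg | 3600.00 | 15.00 | 60.00 | 54000.00 | 216000.00
horizontal leg | 1920.00 | 60.00 | 16.00 | 115200.00 | 30720.00
gusset | 2240.00 | 48.67 | 58.67 | 109013.33 | 131413.33
Σ | 7760.00 |  |  | 278213.33 | 378133.33
x̄ = 278213.33 / 7760.00 = 35.85 mm
ȳ = 378133.33 / 7760.00 = 48.73 mm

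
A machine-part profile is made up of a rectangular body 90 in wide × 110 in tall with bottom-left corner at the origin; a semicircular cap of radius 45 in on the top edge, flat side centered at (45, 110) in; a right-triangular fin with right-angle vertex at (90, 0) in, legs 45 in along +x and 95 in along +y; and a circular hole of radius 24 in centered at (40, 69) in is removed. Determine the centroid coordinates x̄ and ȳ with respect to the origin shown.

x̄ = 55.24 in, ȳ = 66.97 in

rectangular body: A = 90 × 110 = 9900.00, centroid at (45.00, 55.00).
semicircular top: A = ½π·45² = 3180.86, centroid at (45.00, 129.10).
triangular fin: A = ½·45·95 = 2137.50, centroid at (105.00, 31.67).
hole: A = −π·24² = -1809.56, centroid at (40.00, 69.00).
ΣA = 13408.81 in², ΣAx̄ = 740694.02 in³, ΣAȳ = 897972.92 in³.
x̄ = 740694.02/13408.81 = 55.24 in; ȳ = 897972.92/13408.81 = 66.97 in.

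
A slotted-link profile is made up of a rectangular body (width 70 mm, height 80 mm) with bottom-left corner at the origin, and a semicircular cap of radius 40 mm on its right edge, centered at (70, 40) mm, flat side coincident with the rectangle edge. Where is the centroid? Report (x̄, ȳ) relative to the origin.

Part | A | x̄ᵢ | ȳᵢ | A·x̄ᵢ | A·ȳᵢ
rectangular body | 5600.00 | 35.00 | 40.00 | 196000.00 | 224000.00
semicircular end | 2513.27 | 86.98 | 40.00 | 218595.86 | 100530.96
Σ | 8113.27 |  |  | 414595.86 | 324530.96
x̄ = 414595.86 / 8113.27 = 51.10 mm
ȳ = 324530.96 / 8113.27 = 40.00 mm

x̄ = 51.10 mm, ȳ = 40.00 mm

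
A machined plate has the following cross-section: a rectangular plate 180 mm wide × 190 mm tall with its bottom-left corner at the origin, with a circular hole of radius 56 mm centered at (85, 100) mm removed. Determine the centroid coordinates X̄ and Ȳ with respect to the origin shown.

X̄ = 92.02 mm, Ȳ = 92.98 mm

Part | A | x̄ᵢ | ȳᵢ | A·x̄ᵢ | A·ȳᵢ
plate | 34200.00 | 90.00 | 95.00 | 3078000.00 | 3249000.00
hole | -9852.03 | 85.00 | 100.00 | -837422.94 | -985203.46
Σ | 24347.97 |  |  | 2240577.06 | 2263796.54
X̄ = 2240577.06 / 24347.97 = 92.02 mm
Ȳ = 2263796.54 / 24347.97 = 92.98 mm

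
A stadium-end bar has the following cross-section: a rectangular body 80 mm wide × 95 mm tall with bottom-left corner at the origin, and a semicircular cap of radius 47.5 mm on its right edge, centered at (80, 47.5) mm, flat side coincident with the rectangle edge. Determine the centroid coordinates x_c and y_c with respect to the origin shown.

x_c = 59.13 mm, y_c = 47.50 mm

rectangular body: A = 80 × 95 = 7600.00, centroid at (40.00, 47.50).
semicircular end: A = ½π·47.5² = 3544.11, centroid at (100.16, 47.50).
ΣA = 11144.11 mm², ΣAx_c = 658976.65 mm³, ΣAy_c = 529345.19 mm³.
x_c = 658976.65/11144.11 = 59.13 mm; y_c = 529345.19/11144.11 = 47.50 mm.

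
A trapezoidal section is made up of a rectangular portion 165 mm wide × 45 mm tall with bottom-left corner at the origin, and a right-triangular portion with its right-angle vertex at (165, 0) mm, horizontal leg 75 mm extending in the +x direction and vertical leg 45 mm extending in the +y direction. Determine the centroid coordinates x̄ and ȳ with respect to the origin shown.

x̄ = 102.41 mm, ȳ = 21.11 mm

rectangular portion: A = 165 × 45 = 7425.00, centroid at (82.50, 22.50).
triangular portion: A = ½·75·45 = 1687.50, centroid at (190.00, 15.00).
ΣA = 9112.50 mm², ΣAx̄ = 933187.50 mm³, ΣAȳ = 192375.00 mm³.
x̄ = 933187.50/9112.50 = 102.41 mm; ȳ = 192375.00/9112.50 = 21.11 mm.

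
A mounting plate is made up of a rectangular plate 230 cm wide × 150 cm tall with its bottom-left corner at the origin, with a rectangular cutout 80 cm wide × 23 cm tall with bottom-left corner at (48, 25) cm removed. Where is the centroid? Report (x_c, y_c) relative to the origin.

x_c = 116.52 cm, y_c = 77.17 cm

Part | A | x̄ᵢ | ȳᵢ | A·x̄ᵢ | A·ȳᵢ
plate | 34500.00 | 115.00 | 75.00 | 3967500.00 | 2587500.00
hole | -1840.00 | 88.00 | 36.50 | -161920.00 | -67160.00
Σ | 32660.00 |  |  | 3805580.00 | 2520340.00
x_c = 3805580.00 / 32660.00 = 116.52 cm
y_c = 2520340.00 / 32660.00 = 77.17 cm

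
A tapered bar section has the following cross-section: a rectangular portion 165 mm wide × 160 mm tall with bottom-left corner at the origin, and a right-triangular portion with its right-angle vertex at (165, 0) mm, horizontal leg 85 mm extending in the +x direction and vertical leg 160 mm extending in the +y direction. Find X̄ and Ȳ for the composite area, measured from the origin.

rectangular portion: A = 165 × 160 = 26400.00, centroid at (82.50, 80.00).
triangular portion: A = ½·85·160 = 6800.00, centroid at (193.33, 53.33).
ΣA = 33200.00 mm²
ΣAX̄ = (26400.00)(82.50) + (6800.00)(193.33) = 3492666.67 mm³
ΣAȲ = (26400.00)(80.00) + (6800.00)(53.33) = 2474666.67 mm³
X̄ = 3492666.67 / 33200.00 = 105.20 mm
Ȳ = 2474666.67 / 33200.00 = 74.54 mm

X̄ = 105.20 mm, Ȳ = 74.54 mm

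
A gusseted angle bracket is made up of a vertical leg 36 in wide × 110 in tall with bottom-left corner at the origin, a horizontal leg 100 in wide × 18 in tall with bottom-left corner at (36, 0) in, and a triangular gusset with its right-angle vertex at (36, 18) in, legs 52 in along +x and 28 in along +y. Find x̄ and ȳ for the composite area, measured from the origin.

Part | A | x̄ᵢ | ȳᵢ | A·x̄ᵢ | A·ȳᵢ
vertical leg | 3960.00 | 18.00 | 55.00 | 71280.00 | 217800.00
horizontal leg | 1800.00 | 86.00 | 9.00 | 154800.00 | 16200.00
gusset | 728.00 | 53.33 | 27.33 | 38826.67 | 19898.67
Σ | 6488.00 |  |  | 264906.67 | 253898.67
x̄ = 264906.67 / 6488.00 = 40.83 in
ȳ = 253898.67 / 6488.00 = 39.13 in

x̄ = 40.83 in, ȳ = 39.13 in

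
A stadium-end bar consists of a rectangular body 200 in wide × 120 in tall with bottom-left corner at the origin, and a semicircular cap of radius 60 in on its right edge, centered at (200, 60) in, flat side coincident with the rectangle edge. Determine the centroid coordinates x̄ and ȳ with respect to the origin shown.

rectangular body: A = 200 × 120 = 24000.00, centroid at (100.00, 60.00).
semicircular end: A = ½π·60² = 5654.87, centroid at (225.46, 60.00).
ΣA = 29654.87 in²
ΣAx̄ = (24000.00)(100.00) + (5654.87)(225.46) = 3674973.36 in³
ΣAȳ = (24000.00)(60.00) + (5654.87)(60.00) = 1779292.01 in³
x̄ = 3674973.36 / 29654.87 = 123.92 in
ȳ = 1779292.01 / 29654.87 = 60.00 in

x̄ = 123.92 in, ȳ = 60.00 in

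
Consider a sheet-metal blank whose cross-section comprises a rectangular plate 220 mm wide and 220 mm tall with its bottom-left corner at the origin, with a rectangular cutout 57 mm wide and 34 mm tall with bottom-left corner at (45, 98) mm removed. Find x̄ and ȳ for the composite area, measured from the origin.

x̄ = 111.52 mm, ȳ = 109.79 mm

plate: A = 220 × 220 = 48400.00, centroid at (110.00, 110.00).
hole: A = −(57 × 34) = -1938.00, centroid at (73.50, 115.00).
ΣA = 46462.00 mm²
ΣAx̄ = (48400.00)(110.00) + (-1938.00)(73.50) = 5181557.00 mm³
ΣAȳ = (48400.00)(110.00) + (-1938.00)(115.00) = 5101130.00 mm³
x̄ = 5181557.00 / 46462.00 = 111.52 mm
ȳ = 5101130.00 / 46462.00 = 109.79 mm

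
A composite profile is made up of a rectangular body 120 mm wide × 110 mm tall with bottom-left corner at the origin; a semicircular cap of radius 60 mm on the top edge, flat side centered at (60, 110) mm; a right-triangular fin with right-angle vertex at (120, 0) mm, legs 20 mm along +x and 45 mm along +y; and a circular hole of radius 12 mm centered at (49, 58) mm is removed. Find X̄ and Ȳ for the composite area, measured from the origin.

X̄ = 61.86 mm, Ȳ = 78.11 mm

Part | A | x̄ᵢ | ȳᵢ | A·x̄ᵢ | A·ȳᵢ
rectangular body | 13200.00 | 60.00 | 55.00 | 792000.00 | 726000.00
semicircular top | 5654.87 | 60.00 | 135.46 | 339292.01 | 766035.35
triangular fin | 450.00 | 126.67 | 15.00 | 57000.00 | 6750.00
hole | -452.39 | 49.00 | 58.00 | -22167.08 | -26238.58
Σ | 18852.48 |  |  | 1166124.93 | 1472546.76
X̄ = 1166124.93 / 18852.48 = 61.86 mm
Ȳ = 1472546.76 / 18852.48 = 78.11 mm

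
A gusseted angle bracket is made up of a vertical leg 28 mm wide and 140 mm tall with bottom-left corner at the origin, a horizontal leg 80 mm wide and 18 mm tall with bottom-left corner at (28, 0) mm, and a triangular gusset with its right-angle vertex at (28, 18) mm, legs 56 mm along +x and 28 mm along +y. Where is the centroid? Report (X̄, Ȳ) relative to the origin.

X̄ = 30.82 mm, Ȳ = 50.26 mm

vertical leg: A = 28 × 140 = 3920.00, centroid at (14.00, 70.00).
horizontal leg: A = 80 × 18 = 1440.00, centroid at (68.00, 9.00).
gusset: A = ½·56·28 = 784.00, centroid at (46.67, 27.33).
ΣA = 6144.00 mm²
ΣAX̄ = (3920.00)(14.00) + (1440.00)(68.00) + (784.00)(46.67) = 189386.67 mm³
ΣAȲ = (3920.00)(70.00) + (1440.00)(9.00) + (784.00)(27.33) = 308789.33 mm³
X̄ = 189386.67 / 6144.00 = 30.82 mm
Ȳ = 308789.33 / 6144.00 = 50.26 mm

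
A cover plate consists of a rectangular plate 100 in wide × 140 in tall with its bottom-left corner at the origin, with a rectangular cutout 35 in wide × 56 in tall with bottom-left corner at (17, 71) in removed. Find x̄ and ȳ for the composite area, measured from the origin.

x̄ = 52.52 in, ȳ = 65.28 in

Part | A | x̄ᵢ | ȳᵢ | A·x̄ᵢ | A·ȳᵢ
plate | 14000.00 | 50.00 | 70.00 | 700000.00 | 980000.00
hole | -1960.00 | 34.50 | 99.00 | -67620.00 | -194040.00
Σ | 12040.00 |  |  | 632380.00 | 785960.00
x̄ = 632380.00 / 12040.00 = 52.52 in
ȳ = 785960.00 / 12040.00 = 65.28 in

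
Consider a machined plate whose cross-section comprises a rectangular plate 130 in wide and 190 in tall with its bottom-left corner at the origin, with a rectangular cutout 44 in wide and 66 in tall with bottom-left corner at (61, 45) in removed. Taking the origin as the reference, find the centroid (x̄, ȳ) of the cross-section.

x̄ = 62.60 in, ȳ = 97.27 in

plate: A = 130 × 190 = 24700.00, centroid at (65.00, 95.00).
hole: A = −(44 × 66) = -2904.00, centroid at (83.00, 78.00).
ΣA = 21796.00 in²
ΣAx̄ = (24700.00)(65.00) + (-2904.00)(83.00) = 1364468.00 in³
ΣAȳ = (24700.00)(95.00) + (-2904.00)(78.00) = 2119988.00 in³
x̄ = 1364468.00 / 21796.00 = 62.60 in
ȳ = 2119988.00 / 21796.00 = 97.27 in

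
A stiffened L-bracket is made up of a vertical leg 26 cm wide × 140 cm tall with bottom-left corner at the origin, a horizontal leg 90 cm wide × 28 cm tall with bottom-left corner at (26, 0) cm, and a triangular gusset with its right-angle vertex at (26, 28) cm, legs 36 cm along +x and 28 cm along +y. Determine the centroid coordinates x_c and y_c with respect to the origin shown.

x_c = 36.82 cm, y_c = 46.35 cm

vertical leg: A = 26 × 140 = 3640.00, centroid at (13.00, 70.00).
horizontal leg: A = 90 × 28 = 2520.00, centroid at (71.00, 14.00).
gusset: A = ½·36·28 = 504.00, centroid at (38.00, 37.33).
ΣA = 6664.00 cm²
ΣAx_c = (3640.00)(13.00) + (2520.00)(71.00) + (504.00)(38.00) = 245392.00 cm³
ΣAy_c = (3640.00)(70.00) + (2520.00)(14.00) + (504.00)(37.33) = 308896.00 cm³
x_c = 245392.00 / 6664.00 = 36.82 cm
y_c = 308896.00 / 6664.00 = 46.35 cm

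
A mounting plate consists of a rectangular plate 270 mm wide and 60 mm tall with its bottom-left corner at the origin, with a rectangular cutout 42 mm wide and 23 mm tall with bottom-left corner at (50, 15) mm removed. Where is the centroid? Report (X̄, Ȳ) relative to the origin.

Part | A | x̄ᵢ | ȳᵢ | A·x̄ᵢ | A·ȳᵢ
plate | 16200.00 | 135.00 | 30.00 | 2187000.00 | 486000.00
hole | -966.00 | 71.00 | 26.50 | -68586.00 | -25599.00
Σ | 15234.00 |  |  | 2118414.00 | 460401.00
X̄ = 2118414.00 / 15234.00 = 139.06 mm
Ȳ = 460401.00 / 15234.00 = 30.22 mm

X̄ = 139.06 mm, Ȳ = 30.22 mm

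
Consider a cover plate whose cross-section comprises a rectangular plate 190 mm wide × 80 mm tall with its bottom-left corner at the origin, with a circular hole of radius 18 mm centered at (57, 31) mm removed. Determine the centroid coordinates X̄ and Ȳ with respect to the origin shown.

X̄ = 97.73 mm, Ȳ = 40.65 mm

plate: A = 190 × 80 = 15200.00, centroid at (95.00, 40.00).
hole: A = −π·18² = -1017.88, centroid at (57.00, 31.00).
ΣA = 14182.12 mm²
ΣAX̄ = (15200.00)(95.00) + (-1017.88)(57.00) = 1385981.07 mm³
ΣAȲ = (15200.00)(40.00) + (-1017.88)(31.00) = 576445.84 mm³
X̄ = 1385981.07 / 14182.12 = 97.73 mm
Ȳ = 576445.84 / 14182.12 = 40.65 mm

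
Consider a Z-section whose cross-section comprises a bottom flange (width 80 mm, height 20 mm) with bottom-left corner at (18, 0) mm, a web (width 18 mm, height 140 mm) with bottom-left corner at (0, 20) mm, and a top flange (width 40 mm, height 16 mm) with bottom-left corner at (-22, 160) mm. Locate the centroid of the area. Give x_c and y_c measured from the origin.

x_c = 23.99 mm, y_c = 73.60 mm

bottom flange: A = 80 × 20 = 1600.00, centroid at (58.00, 10.00).
web: A = 18 × 140 = 2520.00, centroid at (9.00, 90.00).
top flange: A = 40 × 16 = 640.00, centroid at (-2.00, 168.00).
ΣA = 4760.00 mm²
ΣAx_c = (1600.00)(58.00) + (2520.00)(9.00) + (640.00)(-2.00) = 114200.00 mm³
ΣAy_c = (1600.00)(10.00) + (2520.00)(90.00) + (640.00)(168.00) = 350320.00 mm³
x_c = 114200.00 / 4760.00 = 23.99 mm
y_c = 350320.00 / 4760.00 = 73.60 mm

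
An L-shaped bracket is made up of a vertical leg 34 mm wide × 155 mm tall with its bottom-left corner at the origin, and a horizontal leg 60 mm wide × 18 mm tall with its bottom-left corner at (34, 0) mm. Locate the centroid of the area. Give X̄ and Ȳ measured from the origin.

X̄ = 24.99 mm, Ȳ = 65.85 mm

vertical leg: A = 34 × 155 = 5270.00, centroid at (17.00, 77.50).
horizontal leg: A = 60 × 18 = 1080.00, centroid at (64.00, 9.00).
ΣA = 6350.00 mm², ΣAX̄ = 158710.00 mm³, ΣAȲ = 418145.00 mm³.
X̄ = 158710.00/6350.00 = 24.99 mm; Ȳ = 418145.00/6350.00 = 65.85 mm.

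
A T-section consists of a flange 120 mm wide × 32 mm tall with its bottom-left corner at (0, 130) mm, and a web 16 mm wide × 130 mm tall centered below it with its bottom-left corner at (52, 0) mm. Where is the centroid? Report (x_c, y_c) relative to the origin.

web: A = 16 × 130 = 2080.00, centroid at (60.00, 65.00).
flange: A = 120 × 32 = 3840.00, centroid at (60.00, 146.00).
ΣA = 5920.00 mm²
ΣAx_c = (2080.00)(60.00) + (3840.00)(60.00) = 355200.00 mm³
ΣAy_c = (2080.00)(65.00) + (3840.00)(146.00) = 695840.00 mm³
x_c = 355200.00 / 5920.00 = 60.00 mm
y_c = 695840.00 / 5920.00 = 117.54 mm

x_c = 60.00 mm, y_c = 117.54 mm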